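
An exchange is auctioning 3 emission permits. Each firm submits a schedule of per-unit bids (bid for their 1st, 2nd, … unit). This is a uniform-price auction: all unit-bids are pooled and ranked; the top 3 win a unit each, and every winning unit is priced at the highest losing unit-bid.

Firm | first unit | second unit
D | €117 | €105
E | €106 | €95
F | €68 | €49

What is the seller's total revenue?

Total revenue: €285

Merging the schedules and taking the best 3: 117 (D-1), 106 (E-1), 105 (D-2)
Highest rejected unit-bid = €95.
Allocation: D 2, E 1. Every unit priced at €95.
Revenue = 3 × 95 = €285.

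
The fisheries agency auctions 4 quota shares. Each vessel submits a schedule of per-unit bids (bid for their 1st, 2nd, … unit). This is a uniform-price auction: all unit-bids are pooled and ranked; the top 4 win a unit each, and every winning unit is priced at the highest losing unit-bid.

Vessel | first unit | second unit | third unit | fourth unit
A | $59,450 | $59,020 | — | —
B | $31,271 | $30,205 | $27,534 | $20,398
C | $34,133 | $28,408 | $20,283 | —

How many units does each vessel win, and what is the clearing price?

A 2, B 1, C 1; clearing price $30,205

Merging the schedules and taking the best 4: 59,450 (A-1), 59,020 (A-2), 34,133 (C-1), 31,271 (B-1)
Highest rejected unit-bid = $30,205.
Allocation: A 2, B 1, C 1.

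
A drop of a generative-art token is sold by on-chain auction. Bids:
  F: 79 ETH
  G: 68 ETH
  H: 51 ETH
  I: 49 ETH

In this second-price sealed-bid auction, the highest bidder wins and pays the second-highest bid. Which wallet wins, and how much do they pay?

F pays 68 ETH

Bids ranked: 79 (F) > 68 (G) > 51 (H) > 49 (I)
Second-price: F pays G's bid of 68 ETH.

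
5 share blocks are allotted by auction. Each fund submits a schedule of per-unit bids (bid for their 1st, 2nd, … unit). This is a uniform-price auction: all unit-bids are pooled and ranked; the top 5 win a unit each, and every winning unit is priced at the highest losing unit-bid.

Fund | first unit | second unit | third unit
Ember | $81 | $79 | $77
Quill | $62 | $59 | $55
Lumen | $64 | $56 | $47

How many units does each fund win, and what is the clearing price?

Ember 3, Lumen 1, Quill 1; clearing price $59

Merging the schedules and taking the best 5: 81 (Ember-1), 79 (Ember-2), 77 (Ember-3), 64 (Lumen-1), 62 (Quill-1)
The (k+1)-th unit-bid is $59.
Allocation: Ember 3, Lumen 1, Quill 1.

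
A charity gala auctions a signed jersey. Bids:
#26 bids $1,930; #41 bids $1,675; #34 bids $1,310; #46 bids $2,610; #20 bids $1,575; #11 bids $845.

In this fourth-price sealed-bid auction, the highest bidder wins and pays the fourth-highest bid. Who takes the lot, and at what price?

#46 pays $1,575

Fourth-price sealed-bid auction: the highest bidder wins and pays the fourth-highest bid.
Sorting bids: 2,610 (#46) > 1,930 (#26) > 1,675 (#41) > 1,575 (#20) > 1,310 (#34) > 845 (#11)
#46 wins; payment is bid #4 in the ranking = $1,575.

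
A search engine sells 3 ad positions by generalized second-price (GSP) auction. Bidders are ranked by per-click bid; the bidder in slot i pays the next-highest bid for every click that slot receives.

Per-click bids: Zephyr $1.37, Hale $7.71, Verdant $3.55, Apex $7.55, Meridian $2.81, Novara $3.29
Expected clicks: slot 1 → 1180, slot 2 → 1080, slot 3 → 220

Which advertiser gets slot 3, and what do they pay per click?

Sorting advertisers: $7.71 (Hale) > $7.55 (Apex) > $3.55 (Verdant) > $3.29 (Novara) > …
Slot 3 goes to the third-ranked bidder, Verdant, who pays the next bid down: $3.29/click.

Verdant; $3.29 per click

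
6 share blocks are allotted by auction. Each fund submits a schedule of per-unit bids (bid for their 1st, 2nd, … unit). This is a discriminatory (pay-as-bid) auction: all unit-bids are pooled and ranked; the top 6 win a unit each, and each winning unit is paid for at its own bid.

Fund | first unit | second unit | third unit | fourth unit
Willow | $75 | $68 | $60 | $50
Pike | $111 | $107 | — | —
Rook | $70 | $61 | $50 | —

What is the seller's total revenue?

Merging the schedules and taking the best 6: 111 (Pike-1), 107 (Pike-2), 75 (Willow-1), 70 (Rook-1), 68 (Willow-2), 61 (Rook-2)
Next rejected bid: $60 (not a price — pay-as-bid).
Each winning unit pays its own bid.
Revenue = 111 + 107 + 75 + 70 + 68 + 61 = $492.

Total revenue: $492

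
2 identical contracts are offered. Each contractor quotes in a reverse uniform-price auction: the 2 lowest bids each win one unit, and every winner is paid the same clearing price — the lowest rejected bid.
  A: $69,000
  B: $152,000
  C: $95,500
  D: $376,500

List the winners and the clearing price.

Ordering the bids: 69,000 (A), 95,500 (C), 152,000 (B), 376,500 (D)
Lowest 2: A, C.
First losing bid is B's $152,000, which sets the uniform price.

A, C; each is paid $152,000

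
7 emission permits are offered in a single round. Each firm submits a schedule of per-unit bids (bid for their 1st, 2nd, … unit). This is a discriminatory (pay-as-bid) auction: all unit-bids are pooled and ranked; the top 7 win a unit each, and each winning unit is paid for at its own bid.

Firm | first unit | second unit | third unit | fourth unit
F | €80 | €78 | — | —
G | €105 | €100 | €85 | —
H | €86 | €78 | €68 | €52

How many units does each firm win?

F 2, G 3, H 2

Pooled unit-bids ranked (top 7): 105 (G-1), 100 (G-2), 86 (H-1), 85 (G-3), 80 (F-1), 78 (F-2), 78 (H-2)
Next rejected bid: €68 (not a price — pay-as-bid).
Allocation: F 2, G 3, H 2.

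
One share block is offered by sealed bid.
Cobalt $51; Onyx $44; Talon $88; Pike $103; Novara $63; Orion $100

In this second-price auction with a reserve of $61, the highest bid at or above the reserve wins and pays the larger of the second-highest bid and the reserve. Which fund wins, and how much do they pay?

Pike pays $100

Sorting bids: 103 (Pike) > 100 (Orion) > 88 (Talon) > 63 (Novara) > 51 (Cobalt) > 44 (Onyx)
Highest eligible bid: Pike at $103.
Second-highest bid $100 exceeds the reserve $61 → payment $100.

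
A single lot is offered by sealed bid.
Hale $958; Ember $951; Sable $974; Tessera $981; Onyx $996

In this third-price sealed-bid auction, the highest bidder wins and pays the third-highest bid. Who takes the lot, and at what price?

Onyx pays $974

Bids in order: 996 (Onyx) > 981 (Tessera) > 974 (Sable) > 958 (Hale) > 951 (Ember)
Onyx is highest; pays the third-highest bid, $974.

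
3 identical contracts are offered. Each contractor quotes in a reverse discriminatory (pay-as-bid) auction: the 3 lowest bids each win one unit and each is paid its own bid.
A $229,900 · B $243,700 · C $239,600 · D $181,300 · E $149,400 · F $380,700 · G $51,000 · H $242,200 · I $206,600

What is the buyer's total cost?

Bids ranked low→high: 51,000 (G), 149,400 (E), 181,300 (D), 206,600 (I), 229,900 (A), …
Lowest 3: G, E, D.
Total cost = 51,000 + 149,400 + 181,300 = $381,700.

Total cost: $381,700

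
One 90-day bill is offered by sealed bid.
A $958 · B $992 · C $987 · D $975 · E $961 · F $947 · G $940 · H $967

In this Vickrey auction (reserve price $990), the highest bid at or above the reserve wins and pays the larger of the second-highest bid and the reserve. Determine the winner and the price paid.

B pays $990

Rule: the highest bid at or above the reserve wins and pays the larger of the second-highest bid and the reserve.
Sorting bids: 992 (B) > 987 (C) > 975 (D) > 967 (H) > 961 (E) > 958 (A) > …
Highest eligible bid: B at $992.
max(second-highest $987, reserve $990) = $990.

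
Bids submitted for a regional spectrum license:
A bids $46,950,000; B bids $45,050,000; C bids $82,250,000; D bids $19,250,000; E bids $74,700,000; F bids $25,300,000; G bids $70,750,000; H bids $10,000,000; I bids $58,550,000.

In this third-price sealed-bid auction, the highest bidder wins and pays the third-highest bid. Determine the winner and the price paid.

Bids in order: 82,250,000 (C) > 74,700,000 (E) > 70,750,000 (G) > 58,550,000 (I) > 46,950,000 (A) > 45,050,000 (B) > …
C is highest; pays the third-highest bid, $70,750,000.

C pays $70,750,000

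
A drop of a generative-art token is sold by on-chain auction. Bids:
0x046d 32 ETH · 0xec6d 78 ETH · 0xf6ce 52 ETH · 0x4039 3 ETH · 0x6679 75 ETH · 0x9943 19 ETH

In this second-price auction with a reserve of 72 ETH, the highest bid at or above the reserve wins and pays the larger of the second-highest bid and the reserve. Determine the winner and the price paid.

Sorting bids: 78 (0xec6d) > 75 (0x6679) > 52 (0xf6ce) > 32 (0x046d) > 19 (0x9943) > 3 (0x4039)
Highest eligible bid: 0xec6d at 78 ETH.
Second-highest bid 75 ETH exceeds the reserve 72 ETH → payment 75 ETH.

0xec6d pays 75 ETH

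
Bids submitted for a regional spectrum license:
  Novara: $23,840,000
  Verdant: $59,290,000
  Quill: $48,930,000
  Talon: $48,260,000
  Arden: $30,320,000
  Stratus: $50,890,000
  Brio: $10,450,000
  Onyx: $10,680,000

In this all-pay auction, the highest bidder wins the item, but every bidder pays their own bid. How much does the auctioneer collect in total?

Total revenue: $282,660,000

Bids ranked: 59,290,000 (Verdant) > 50,890,000 (Stratus) > 48,930,000 (Quill) > 48,260,000 (Talon) > 30,320,000 (Arden) > 23,840,000 (Novara) > …
Verdant wins with the top bid; all bids are sunk regardless.
Every bidder forfeits their bid regardless of winning.
Revenue = 23,840,000 + 59,290,000 + 48,930,000 + 48,260,000 + 30,320,000 + 50,890,000 + 10,450,000 + 10,680,000 = $282,660,000.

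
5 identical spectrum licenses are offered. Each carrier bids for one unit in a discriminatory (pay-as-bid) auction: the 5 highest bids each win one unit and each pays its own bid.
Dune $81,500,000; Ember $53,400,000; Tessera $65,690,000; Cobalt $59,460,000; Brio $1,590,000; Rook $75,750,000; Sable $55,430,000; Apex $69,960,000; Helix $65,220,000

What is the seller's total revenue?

Ordering the bids: 81,500,000 (Dune), 75,750,000 (Rook), 69,960,000 (Apex), 65,690,000 (Tessera), 65,220,000 (Helix), 59,460,000 (Cobalt), 55,430,000 (Sable), …
Winners (5 units): Dune, Rook, Apex, Tessera, Helix.
Total revenue = 81,500,000 + 75,750,000 + 69,960,000 + 65,690,000 + 65,220,000 = $358,120,000.

Total revenue: $358,120,000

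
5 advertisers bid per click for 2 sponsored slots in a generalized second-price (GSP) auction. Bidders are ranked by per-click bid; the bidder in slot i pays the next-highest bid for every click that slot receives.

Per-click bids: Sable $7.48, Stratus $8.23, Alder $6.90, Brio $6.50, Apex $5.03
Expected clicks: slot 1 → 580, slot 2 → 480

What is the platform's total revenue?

Per-click bids in order: $8.23 (Stratus) > $7.48 (Sable) > $6.90 (Alder) > …
Slot 1: Stratus pays $7.48 × 580 = $4338.40
Slot 2: Sable pays $6.90 × 480 = $3312.00
Total = $7650.40

Total revenue: $7650.40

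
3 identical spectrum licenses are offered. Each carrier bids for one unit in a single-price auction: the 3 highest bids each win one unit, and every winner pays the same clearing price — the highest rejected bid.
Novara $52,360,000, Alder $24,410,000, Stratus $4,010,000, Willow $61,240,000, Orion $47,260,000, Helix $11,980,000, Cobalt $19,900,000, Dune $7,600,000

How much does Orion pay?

Sorting: 61,240,000 (Willow), 52,360,000 (Novara), 47,260,000 (Orion), 24,410,000 (Alder), 19,900,000 (Cobalt), …
Top 3: Willow, Novara, Orion.
Clearing price = highest rejected bid = $24,410,000.
Orion wins → pays $24,410,000.

Orion pays $24,410,000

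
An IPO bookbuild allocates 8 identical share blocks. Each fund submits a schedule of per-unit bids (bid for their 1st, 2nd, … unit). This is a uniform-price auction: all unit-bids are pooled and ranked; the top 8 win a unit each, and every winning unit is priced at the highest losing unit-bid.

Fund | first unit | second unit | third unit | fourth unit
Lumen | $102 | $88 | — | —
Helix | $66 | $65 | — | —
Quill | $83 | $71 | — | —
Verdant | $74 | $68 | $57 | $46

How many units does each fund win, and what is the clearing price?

All unit-bids, highest first — top 8: 102 (Lumen-1), 88 (Lumen-2), 83 (Quill-1), 74 (Verdant-1), 71 (Quill-2), 68 (Verdant-2), 66 (Helix-1), 65 (Helix-2)
The (k+1)-th unit-bid is $57.
Allocation: Helix 2, Lumen 2, Quill 2, Verdant 2.

Helix 2, Lumen 2, Quill 2, Verdant 2; clearing price $57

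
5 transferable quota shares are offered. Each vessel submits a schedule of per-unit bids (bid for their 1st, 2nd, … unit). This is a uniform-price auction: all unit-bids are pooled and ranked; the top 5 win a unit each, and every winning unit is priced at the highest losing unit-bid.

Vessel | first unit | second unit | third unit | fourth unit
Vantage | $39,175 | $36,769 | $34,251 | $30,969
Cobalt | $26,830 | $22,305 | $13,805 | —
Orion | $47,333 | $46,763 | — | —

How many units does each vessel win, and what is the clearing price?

Merging the schedules and taking the best 5: 47,333 (Orion-1), 46,763 (Orion-2), 39,175 (Vantage-1), 36,769 (Vantage-2), 34,251 (Vantage-3)
Highest rejected unit-bid = $30,969.
Allocation: Orion 2, Vantage 3.

Orion 2, Vantage 3; clearing price $30,969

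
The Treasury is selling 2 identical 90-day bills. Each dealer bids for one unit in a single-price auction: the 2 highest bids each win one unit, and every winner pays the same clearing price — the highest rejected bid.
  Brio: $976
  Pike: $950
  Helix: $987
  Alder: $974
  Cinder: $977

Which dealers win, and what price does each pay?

Helix, Cinder; each pays $976

Ordering the bids: 987 (Helix), 977 (Cinder), 976 (Brio), 974 (Alder), …
Top 2: Helix, Cinder.
Clearing price = highest rejected bid = $976.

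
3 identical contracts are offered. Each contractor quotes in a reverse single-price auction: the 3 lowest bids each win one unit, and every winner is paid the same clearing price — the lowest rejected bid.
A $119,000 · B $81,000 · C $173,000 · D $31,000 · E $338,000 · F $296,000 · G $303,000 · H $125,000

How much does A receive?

Sorting: 31,000 (D), 81,000 (B), 119,000 (A), 125,000 (H), 173,000 (C), …
Winners (3 units): D, B, A.
Lowest unsuccessful bid: $125,000 → clearing price.
A wins → is paid $125,000.

A is paid $125,000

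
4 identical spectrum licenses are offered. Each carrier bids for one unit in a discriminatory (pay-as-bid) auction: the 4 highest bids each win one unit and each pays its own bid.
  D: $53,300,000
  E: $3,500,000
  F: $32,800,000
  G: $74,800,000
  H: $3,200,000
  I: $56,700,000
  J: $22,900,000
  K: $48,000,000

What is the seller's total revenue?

Bids ranked high→low: 74,800,000 (G), 56,700,000 (I), 53,300,000 (D), 48,000,000 (K), 32,800,000 (F), 22,900,000 (J), …
Winners (4 units): G, I, D, K.
Total revenue = 74,800,000 + 56,700,000 + 53,300,000 + 48,000,000 = $232,800,000.

Total revenue: $232,800,000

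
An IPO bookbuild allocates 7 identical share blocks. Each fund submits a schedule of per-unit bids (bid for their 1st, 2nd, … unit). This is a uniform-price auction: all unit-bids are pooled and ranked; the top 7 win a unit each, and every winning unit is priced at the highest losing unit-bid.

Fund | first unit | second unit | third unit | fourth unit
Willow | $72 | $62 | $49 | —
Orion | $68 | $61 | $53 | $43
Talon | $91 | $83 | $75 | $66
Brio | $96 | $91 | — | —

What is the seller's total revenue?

Total revenue: $462

All unit-bids, highest first — top 7: 96 (Brio-1), 91 (Talon-1), 91 (Brio-2), 83 (Talon-2), 75 (Talon-3), 72 (Willow-1), 68 (Orion-1)
The (k+1)-th unit-bid is $66.
Allocation: Brio 2, Orion 1, Talon 3, Willow 1. Every unit priced at $66.
Revenue = 7 × 66 = $462.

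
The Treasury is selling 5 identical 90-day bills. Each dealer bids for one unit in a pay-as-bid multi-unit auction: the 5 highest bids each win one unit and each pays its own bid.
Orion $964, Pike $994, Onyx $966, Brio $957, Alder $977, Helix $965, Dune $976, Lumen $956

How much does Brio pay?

Bids ranked high→low: 994 (Pike), 977 (Alder), 976 (Dune), 966 (Onyx), 965 (Helix), 964 (Orion), 957 (Brio), …
Winners (5 units): Pike, Alder, Dune, Onyx, Helix.
Brio does not win → $0.

Brio pays $0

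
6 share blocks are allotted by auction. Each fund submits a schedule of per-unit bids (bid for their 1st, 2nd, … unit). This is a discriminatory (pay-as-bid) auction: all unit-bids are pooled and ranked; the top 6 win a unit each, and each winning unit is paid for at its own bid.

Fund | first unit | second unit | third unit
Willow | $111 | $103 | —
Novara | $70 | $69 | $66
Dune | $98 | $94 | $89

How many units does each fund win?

Dune 3, Novara 1, Willow 2

Pooled unit-bids ranked (top 6): 111 (Willow-1), 103 (Willow-2), 98 (Dune-1), 94 (Dune-2), 89 (Dune-3), 70 (Novara-1)
Next rejected bid: $69 (not a price — pay-as-bid).
Allocation: Dune 3, Novara 1, Willow 2.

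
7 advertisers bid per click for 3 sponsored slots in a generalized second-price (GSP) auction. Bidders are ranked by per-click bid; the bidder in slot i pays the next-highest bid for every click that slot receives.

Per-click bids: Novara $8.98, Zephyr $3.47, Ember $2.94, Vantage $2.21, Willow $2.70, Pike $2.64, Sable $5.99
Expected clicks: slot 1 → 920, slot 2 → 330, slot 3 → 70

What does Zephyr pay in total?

Zephyr pays $205.80

Per-click bids in order: $8.98 (Novara) > $5.99 (Sable) > $3.47 (Zephyr) > $2.94 (Ember) > …
Zephyr holds slot 3 → pays next bid $2.94 × 70 clicks = $205.80.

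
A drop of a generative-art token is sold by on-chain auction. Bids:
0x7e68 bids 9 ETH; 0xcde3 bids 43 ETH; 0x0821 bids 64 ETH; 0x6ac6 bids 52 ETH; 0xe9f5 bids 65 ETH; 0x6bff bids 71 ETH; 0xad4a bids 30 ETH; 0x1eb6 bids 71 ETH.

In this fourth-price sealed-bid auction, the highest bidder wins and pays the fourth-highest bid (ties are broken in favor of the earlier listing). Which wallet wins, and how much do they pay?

0x6bff pays 64 ETH

Sorting bids: 71 (0x6bff) > 71 (0x1eb6) > 65 (0xe9f5) > 64 (0x0821) > 52 (0x6ac6) > 43 (0xcde3) > …
0x6bff and 0x1eb6 tie at 71 ETH; tie-break gives it to 0x6bff.
0x6bff wins; payment is bid #4 in the ranking = 64 ETH.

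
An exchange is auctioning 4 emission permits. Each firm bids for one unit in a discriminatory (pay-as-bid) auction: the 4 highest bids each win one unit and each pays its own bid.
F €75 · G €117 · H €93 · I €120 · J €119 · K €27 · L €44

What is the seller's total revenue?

Ordering the bids: 120 (I), 119 (J), 117 (G), 93 (H), 75 (F), 44 (L), …
Top 4: I, J, G, H.
Total revenue = 120 + 119 + 117 + 93 = €449.

Total revenue: €449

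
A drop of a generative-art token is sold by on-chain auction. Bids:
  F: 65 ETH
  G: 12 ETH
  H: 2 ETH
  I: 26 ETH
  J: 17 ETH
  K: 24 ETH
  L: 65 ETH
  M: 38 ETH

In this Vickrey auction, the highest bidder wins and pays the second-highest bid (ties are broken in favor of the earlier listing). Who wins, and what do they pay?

F pays 65 ETH

Vickrey auction: the highest bidder wins and pays the second-highest bid.
Sorting bids: 65 (F) > 65 (L) > 38 (M) > 26 (I) > 24 (K) > 17 (J) > …
F and L tie at 65 ETH; tie-break gives it to F.
F is highest; pays the second-highest bid, 65 ETH.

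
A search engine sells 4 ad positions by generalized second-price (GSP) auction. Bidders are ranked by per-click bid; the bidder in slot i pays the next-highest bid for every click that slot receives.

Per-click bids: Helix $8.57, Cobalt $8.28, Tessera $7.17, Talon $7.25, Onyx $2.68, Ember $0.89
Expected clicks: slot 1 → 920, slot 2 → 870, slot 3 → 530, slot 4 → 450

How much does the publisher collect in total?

Total revenue: $18931.20

Per-click bids in order: $8.57 (Helix) > $8.28 (Cobalt) > $7.25 (Talon) > $7.17 (Tessera) > $2.68 (Onyx) > …
Slot 1: Helix pays $8.28 × 920 = $7617.60
Slot 2: Cobalt pays $7.25 × 870 = $6307.50
Slot 3: Talon pays $7.17 × 530 = $3800.10
Slot 4: Tessera pays $2.68 × 450 = $1206.00
Total = $18931.20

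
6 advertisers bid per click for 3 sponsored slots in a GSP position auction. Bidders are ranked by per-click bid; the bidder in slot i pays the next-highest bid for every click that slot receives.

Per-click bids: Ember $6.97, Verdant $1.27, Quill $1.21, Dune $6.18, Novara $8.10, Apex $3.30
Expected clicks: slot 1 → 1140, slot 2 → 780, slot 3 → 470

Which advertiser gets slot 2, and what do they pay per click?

Ranked by bid: $8.10 (Novara) > $6.97 (Ember) > $6.18 (Dune) > $3.30 (Apex) > …
Slot 2 goes to the second-ranked bidder, Ember, who pays the next bid down: $6.18/click.

Ember; $6.18 per click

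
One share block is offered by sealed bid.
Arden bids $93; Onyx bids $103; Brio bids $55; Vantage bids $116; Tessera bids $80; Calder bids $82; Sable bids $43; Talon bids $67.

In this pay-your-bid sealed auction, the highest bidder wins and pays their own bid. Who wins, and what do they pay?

Vantage pays $116

Sorting bids: 116 (Vantage) > 103 (Onyx) > 93 (Arden) > 82 (Calder) > 80 (Tessera) > 67 (Talon) > …
Vantage has the highest bid and pays exactly that: $116.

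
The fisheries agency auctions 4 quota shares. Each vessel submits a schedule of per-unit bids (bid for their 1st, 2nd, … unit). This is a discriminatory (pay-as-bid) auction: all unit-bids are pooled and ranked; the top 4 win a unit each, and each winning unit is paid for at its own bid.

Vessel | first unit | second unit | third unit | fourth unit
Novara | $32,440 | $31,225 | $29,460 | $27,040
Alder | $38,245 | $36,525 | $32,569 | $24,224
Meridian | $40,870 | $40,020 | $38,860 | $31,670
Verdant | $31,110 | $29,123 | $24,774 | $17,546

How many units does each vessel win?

Pooled unit-bids ranked (top 4): 40,870 (Meridian-1), 40,020 (Meridian-2), 38,860 (Meridian-3), 38,245 (Alder-1)
Next rejected bid: $36,525 (not a price — pay-as-bid).
Allocation: Alder 1, Meridian 3.

Alder 1, Meridian 3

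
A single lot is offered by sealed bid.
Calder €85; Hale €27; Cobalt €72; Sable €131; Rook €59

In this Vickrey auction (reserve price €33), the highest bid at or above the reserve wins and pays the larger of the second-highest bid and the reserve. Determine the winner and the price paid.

Bids in order: 131 (Sable) > 85 (Calder) > 72 (Cobalt) > 59 (Rook) > 27 (Hale)
Sable has the top bid at or above the reserve (€131).
max(second-highest €85, reserve €33) = €85; the reserve does not bind.

Sable pays €85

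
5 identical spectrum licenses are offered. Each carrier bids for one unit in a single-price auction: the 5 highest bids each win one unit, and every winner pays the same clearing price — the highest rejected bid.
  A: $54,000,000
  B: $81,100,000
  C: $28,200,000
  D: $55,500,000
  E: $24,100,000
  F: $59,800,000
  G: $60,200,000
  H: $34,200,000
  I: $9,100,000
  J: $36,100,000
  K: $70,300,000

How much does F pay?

F pays $54,000,000

Ordering the bids: 81,100,000 (B), 70,300,000 (K), 60,200,000 (G), 59,800,000 (F), 55,500,000 (D), 54,000,000 (A), 36,100,000 (J), …
Winners (5 units): B, K, G, F, D.
First losing bid is A's $54,000,000, which sets the uniform price.
F wins → pays $54,000,000.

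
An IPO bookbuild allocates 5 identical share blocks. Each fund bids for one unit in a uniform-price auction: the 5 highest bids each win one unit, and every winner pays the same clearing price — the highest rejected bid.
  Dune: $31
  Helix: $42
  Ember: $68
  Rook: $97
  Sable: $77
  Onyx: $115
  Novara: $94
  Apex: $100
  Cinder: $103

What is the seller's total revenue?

Sorting: 115 (Onyx), 103 (Cinder), 100 (Apex), 97 (Rook), 94 (Novara), 77 (Sable), 68 (Ember), …
The 5 highest are Onyx, Cinder, Apex, Rook, Novara.
First losing bid is Sable's $77, which sets the uniform price.
Total revenue = 5 × $77 = $385.

Total revenue: $385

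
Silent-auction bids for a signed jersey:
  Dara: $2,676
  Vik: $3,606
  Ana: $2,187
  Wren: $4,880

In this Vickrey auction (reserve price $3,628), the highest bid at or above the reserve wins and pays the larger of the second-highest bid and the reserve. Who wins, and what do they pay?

Bids ranked: 4,880 (Wren) > 3,606 (Vik) > 2,676 (Dara) > 2,187 (Ana)
Highest eligible bid: Wren at $4,880.
Second-highest bid $3,606 is below the reserve $3,628, so the reserve binds → payment $3,628.

Wren pays $3,628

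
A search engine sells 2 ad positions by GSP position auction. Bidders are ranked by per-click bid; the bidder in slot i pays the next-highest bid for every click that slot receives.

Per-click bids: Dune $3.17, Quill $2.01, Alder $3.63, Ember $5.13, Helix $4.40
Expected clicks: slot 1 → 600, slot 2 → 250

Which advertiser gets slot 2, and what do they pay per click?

Per-click bids in order: $5.13 (Ember) > $4.40 (Helix) > $3.63 (Alder) > …
Slot 2 goes to the second-ranked bidder, Helix, who pays the next bid down: $3.63/click.

Helix; $3.63 per click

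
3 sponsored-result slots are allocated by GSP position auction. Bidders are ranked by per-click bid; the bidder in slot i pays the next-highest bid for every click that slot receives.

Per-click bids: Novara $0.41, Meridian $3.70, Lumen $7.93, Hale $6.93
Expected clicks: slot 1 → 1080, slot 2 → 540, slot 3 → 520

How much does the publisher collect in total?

Total revenue: $9695.60

Sorting advertisers: $7.93 (Lumen) > $6.93 (Hale) > $3.70 (Meridian) > $0.41 (Novara)
Slot 1: Lumen pays $6.93 × 1080 = $7484.40
Slot 2: Hale pays $3.70 × 540 = $1998.00
Slot 3: Meridian pays $0.41 × 520 = $213.20
Total = $9695.60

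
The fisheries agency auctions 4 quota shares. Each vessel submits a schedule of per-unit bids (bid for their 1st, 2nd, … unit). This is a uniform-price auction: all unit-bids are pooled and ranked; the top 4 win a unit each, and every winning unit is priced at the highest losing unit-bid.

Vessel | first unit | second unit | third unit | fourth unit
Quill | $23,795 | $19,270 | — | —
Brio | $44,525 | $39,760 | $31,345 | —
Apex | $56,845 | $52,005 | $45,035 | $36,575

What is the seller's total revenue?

All unit-bids, highest first — top 4: 56,845 (Apex-1), 52,005 (Apex-2), 45,035 (Apex-3), 44,525 (Brio-1)
First bid not allocated: $39,760.
Allocation: Apex 3, Brio 1. Every unit priced at $39,760.
Revenue = 4 × 39,760 = $159,040.

Total revenue: $159,040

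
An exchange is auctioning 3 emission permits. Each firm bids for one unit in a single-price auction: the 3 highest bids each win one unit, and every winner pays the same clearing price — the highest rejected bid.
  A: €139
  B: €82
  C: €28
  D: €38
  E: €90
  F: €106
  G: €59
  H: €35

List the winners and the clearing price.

A, F, E; each pays €82

Bids ranked high→low: 139 (A), 106 (F), 90 (E), 82 (B), 59 (G), …
The 3 highest are A, F, E.
Highest unsuccessful bid: €82 → clearing price.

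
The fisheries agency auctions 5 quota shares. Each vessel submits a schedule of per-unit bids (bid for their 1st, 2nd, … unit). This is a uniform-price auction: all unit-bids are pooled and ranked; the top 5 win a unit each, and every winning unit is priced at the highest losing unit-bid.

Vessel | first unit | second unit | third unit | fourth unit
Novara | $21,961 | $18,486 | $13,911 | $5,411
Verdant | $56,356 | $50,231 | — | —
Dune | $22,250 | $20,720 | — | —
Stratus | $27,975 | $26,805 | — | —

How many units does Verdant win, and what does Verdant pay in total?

Pooled unit-bids ranked (top 5): 56,356 (Verdant-1), 50,231 (Verdant-2), 27,975 (Stratus-1), 26,805 (Stratus-2), 22,250 (Dune-1)
Highest rejected unit-bid = $21,961.
Verdant wins 2 unit(s) at $21,961 each.

Verdant: 2 units, pays $43,922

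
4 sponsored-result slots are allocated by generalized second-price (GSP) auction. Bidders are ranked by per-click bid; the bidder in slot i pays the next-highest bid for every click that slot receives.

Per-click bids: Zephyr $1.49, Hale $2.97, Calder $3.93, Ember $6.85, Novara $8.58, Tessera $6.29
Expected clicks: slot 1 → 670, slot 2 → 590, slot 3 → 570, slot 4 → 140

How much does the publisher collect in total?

Total revenue: $10956.50

Per-click bids in order: $8.58 (Novara) > $6.85 (Ember) > $6.29 (Tessera) > $3.93 (Calder) > $2.97 (Hale) > …
Slot 1: Novara pays $6.85 × 670 = $4589.50
Slot 2: Ember pays $6.29 × 590 = $3711.10
Slot 3: Tessera pays $3.93 × 570 = $2240.10
Slot 4: Calder pays $2.97 × 140 = $415.80
Total = $10956.50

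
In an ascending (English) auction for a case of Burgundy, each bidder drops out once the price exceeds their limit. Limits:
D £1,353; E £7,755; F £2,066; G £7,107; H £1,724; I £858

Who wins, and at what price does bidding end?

Limits ranked: 7,755 (E) > 7,107 (G) > 2,066 (F) > 1,724 (H) > 1,353 (D) > 858 (I)
Once the price passes £7,107, only E is left; the hammer falls at G's limit of £7,107.

E wins at £7,107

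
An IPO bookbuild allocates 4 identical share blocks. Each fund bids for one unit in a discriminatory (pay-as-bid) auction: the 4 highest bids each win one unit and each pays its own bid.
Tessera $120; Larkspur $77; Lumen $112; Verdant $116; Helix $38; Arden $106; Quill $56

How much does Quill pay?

Quill pays $0

Sorting: 120 (Tessera), 116 (Verdant), 112 (Lumen), 106 (Arden), 77 (Larkspur), 56 (Quill), …
Top 4: Tessera, Verdant, Lumen, Arden.
Quill does not win → $0.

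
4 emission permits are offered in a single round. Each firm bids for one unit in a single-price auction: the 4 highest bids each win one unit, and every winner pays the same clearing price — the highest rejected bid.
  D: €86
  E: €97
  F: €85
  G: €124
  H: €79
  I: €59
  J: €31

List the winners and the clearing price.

G, E, D, F; each pays €79

Sorting: 124 (G), 97 (E), 86 (D), 85 (F), 79 (H), 59 (I), …
Top 4: G, E, D, F.
First losing bid is H's €79, which sets the uniform price.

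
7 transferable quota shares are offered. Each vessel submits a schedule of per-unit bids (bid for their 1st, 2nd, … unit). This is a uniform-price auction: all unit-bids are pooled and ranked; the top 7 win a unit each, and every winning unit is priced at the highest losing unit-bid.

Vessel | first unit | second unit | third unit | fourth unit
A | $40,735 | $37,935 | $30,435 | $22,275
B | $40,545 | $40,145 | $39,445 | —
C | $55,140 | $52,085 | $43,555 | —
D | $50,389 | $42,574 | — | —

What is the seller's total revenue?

Total revenue: $281,015

Merging the schedules and taking the best 7: 55,140 (C-1), 52,085 (C-2), 50,389 (D-1), 43,555 (C-3), 42,574 (D-2), 40,735 (A-1), 40,545 (B-1)
Highest rejected unit-bid = $40,145.
Allocation: A 1, B 1, C 3, D 2. Every unit priced at $40,145.
Revenue = 7 × 40,145 = $281,015.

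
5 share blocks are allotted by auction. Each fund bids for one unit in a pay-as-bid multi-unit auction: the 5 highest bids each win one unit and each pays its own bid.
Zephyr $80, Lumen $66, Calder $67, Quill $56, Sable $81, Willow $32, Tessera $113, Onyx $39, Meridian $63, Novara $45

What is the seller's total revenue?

Total revenue: $407

Bids ranked high→low: 113 (Tessera), 81 (Sable), 80 (Zephyr), 67 (Calder), 66 (Lumen), 63 (Meridian), 56 (Quill), …
Top 5: Tessera, Sable, Zephyr, Calder, Lumen.
Total revenue = 113 + 81 + 80 + 67 + 66 = $407.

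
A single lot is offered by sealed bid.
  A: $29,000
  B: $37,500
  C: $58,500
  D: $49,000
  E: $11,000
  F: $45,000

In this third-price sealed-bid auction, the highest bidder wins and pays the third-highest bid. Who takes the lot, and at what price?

Sorting bids: 58,500 (C) > 49,000 (D) > 45,000 (F) > 37,500 (B) > 29,000 (A) > 11,000 (E)
C is highest; pays the third-highest bid, $45,000.

C pays $45,000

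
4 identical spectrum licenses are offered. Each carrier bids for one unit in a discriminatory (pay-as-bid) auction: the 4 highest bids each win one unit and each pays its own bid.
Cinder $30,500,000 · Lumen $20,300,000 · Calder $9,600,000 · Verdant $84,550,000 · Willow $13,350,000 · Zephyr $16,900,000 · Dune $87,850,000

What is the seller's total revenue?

Sorting: 87,850,000 (Dune), 84,550,000 (Verdant), 30,500,000 (Cinder), 20,300,000 (Lumen), 16,900,000 (Zephyr), 13,350,000 (Willow), …
The 4 highest are Dune, Verdant, Cinder, Lumen.
Total revenue = 87,850,000 + 84,550,000 + 30,500,000 + 20,300,000 = $223,200,000.

Total revenue: $223,200,000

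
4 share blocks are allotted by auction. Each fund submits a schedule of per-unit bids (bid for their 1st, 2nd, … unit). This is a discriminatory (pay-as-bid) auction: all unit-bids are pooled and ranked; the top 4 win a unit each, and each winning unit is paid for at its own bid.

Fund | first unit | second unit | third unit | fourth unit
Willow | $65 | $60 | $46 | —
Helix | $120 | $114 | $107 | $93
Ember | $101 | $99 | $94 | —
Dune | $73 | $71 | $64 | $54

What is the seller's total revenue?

All unit-bids, highest first — top 4: 120 (Helix-1), 114 (Helix-2), 107 (Helix-3), 101 (Ember-1)
Next rejected bid: $99 (not a price — pay-as-bid).
Each winning unit pays its own bid.
Revenue = 120 + 114 + 107 + 101 = $442.

Total revenue: $442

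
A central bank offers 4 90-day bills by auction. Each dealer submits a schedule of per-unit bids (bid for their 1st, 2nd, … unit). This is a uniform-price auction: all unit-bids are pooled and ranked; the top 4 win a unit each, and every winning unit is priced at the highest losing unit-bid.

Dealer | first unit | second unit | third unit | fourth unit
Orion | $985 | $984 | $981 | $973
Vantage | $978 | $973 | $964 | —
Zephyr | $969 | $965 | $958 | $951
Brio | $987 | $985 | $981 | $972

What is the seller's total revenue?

Merging the schedules and taking the best 4: 987 (Brio-1), 985 (Orion-1), 985 (Brio-2), 984 (Orion-2)
Highest rejected unit-bid = $981.
Allocation: Brio 2, Orion 2. Every unit priced at $981.
Revenue = 4 × 981 = $3,924.

Total revenue: $3,924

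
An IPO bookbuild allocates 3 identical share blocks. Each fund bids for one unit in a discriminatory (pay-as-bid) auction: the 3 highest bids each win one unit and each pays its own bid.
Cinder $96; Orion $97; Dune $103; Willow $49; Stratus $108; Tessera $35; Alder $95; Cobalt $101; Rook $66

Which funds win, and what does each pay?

Stratus $108, Dune $103, Cobalt $101

Ordering the bids: 108 (Stratus), 103 (Dune), 101 (Cobalt), 97 (Orion), 96 (Cinder), …
The 3 highest are Stratus, Dune, Cobalt.
Each winner pays its own bid: Stratus $108, Dune $103, Cobalt $101.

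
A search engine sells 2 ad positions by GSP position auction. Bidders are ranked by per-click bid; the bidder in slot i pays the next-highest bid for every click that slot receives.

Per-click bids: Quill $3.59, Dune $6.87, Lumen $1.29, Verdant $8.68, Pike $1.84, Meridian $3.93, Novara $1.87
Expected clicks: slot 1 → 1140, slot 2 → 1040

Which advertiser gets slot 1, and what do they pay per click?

Sorting advertisers: $8.68 (Verdant) > $6.87 (Dune) > $3.93 (Meridian) > …
Slot 1 goes to the first-ranked bidder, Verdant, who pays the next bid down: $6.87/click.

Verdant; $6.87 per click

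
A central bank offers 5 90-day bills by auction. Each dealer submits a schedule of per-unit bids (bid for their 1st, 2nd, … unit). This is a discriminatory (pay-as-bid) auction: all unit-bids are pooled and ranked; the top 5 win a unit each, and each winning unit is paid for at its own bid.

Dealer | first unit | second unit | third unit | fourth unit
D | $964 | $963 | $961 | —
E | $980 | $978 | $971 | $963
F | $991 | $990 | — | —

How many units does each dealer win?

Merging the schedules and taking the best 5: 991 (F-1), 990 (F-2), 980 (E-1), 978 (E-2), 971 (E-3)
Next rejected bid: $964 (not a price — pay-as-bid).
Allocation: E 3, F 2.

E 3, F 2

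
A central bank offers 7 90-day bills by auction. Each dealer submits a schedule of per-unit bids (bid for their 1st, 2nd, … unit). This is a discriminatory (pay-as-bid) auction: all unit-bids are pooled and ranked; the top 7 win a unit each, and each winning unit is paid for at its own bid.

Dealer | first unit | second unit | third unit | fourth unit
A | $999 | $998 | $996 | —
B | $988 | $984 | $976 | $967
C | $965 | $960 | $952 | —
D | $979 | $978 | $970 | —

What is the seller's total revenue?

Total revenue: $6,922

All unit-bids, highest first — top 7: 999 (A-1), 998 (A-2), 996 (A-3), 988 (B-1), 984 (B-2), 979 (D-1), 978 (D-2)
Next rejected bid: $976 (not a price — pay-as-bid).
Each winning unit pays its own bid.
Revenue = 999 + 998 + 996 + 988 + 984 + 979 + 978 = $6,922.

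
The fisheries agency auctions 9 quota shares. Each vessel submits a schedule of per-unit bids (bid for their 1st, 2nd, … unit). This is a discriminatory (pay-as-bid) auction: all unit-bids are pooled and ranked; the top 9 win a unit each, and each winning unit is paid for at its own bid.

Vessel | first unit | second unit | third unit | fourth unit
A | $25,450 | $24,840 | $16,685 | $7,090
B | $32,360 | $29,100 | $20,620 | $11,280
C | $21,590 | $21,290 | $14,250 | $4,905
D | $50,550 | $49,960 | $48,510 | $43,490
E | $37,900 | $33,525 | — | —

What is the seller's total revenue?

Total revenue: $350,845

Merging the schedules and taking the best 9: 50,550 (D-1), 49,960 (D-2), 48,510 (D-3), 43,490 (D-4), 37,900 (E-1), 33,525 (E-2), 32,360 (B-1), 29,100 (B-2), 25,450 (A-1)
Next rejected bid: $24,840 (not a price — pay-as-bid).
Each winning unit pays its own bid.
Revenue = 50,550 + 49,960 + 48,510 + 43,490 + 37,900 + 33,525 + 32,360 + 29,100 + 25,450 = $350,845.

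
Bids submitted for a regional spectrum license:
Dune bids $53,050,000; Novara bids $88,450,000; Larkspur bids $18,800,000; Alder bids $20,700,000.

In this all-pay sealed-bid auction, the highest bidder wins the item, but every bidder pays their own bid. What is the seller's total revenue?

Total revenue: $181,000,000

Rule: the highest bidder wins the item, but every bidder pays their own bid.
Bids in order: 88,450,000 (Novara) > 53,050,000 (Dune) > 20,700,000 (Alder) > 18,800,000 (Larkspur)
Novara wins with the top bid; all bids are sunk regardless.
Every bidder forfeits their bid regardless of winning.
Revenue = 53,050,000 + 88,450,000 + 18,800,000 + 20,700,000 = $181,000,000.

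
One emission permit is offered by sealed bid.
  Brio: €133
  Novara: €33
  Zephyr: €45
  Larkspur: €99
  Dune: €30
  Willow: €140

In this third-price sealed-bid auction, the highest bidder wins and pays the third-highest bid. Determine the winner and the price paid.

Willow pays €99

Bids ranked: 140 (Willow) > 133 (Brio) > 99 (Larkspur) > 45 (Zephyr) > 33 (Novara) > 30 (Dune)
Willow wins; payment is bid #3 in the ranking = €99.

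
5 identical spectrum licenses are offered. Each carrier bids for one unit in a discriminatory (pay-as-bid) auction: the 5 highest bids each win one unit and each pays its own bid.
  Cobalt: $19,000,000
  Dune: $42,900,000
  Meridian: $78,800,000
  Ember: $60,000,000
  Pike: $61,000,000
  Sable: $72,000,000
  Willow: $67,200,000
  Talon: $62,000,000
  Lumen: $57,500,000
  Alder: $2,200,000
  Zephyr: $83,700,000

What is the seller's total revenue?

Ordering the bids: 83,700,000 (Zephyr), 78,800,000 (Meridian), 72,000,000 (Sable), 67,200,000 (Willow), 62,000,000 (Talon), 61,000,000 (Pike), 60,000,000 (Ember), …
The 5 highest are Zephyr, Meridian, Sable, Willow, Talon.
Total revenue = 83,700,000 + 78,800,000 + 72,000,000 + 67,200,000 + 62,000,000 = $363,700,000.

Total revenue: $363,700,000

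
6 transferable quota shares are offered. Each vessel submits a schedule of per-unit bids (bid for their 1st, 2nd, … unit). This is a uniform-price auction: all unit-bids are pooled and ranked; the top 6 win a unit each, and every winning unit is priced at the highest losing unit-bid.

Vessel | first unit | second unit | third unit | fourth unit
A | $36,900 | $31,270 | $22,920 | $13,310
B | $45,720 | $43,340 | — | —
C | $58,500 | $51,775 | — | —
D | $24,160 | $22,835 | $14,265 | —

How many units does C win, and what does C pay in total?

All unit-bids, highest first — top 6: 58,500 (C-1), 51,775 (C-2), 45,720 (B-1), 43,340 (B-2), 36,900 (A-1), 31,270 (A-2)
The (k+1)-th unit-bid is $24,160.
C wins 2 unit(s) at $24,160 each.

C: 2 units, pays $48,320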